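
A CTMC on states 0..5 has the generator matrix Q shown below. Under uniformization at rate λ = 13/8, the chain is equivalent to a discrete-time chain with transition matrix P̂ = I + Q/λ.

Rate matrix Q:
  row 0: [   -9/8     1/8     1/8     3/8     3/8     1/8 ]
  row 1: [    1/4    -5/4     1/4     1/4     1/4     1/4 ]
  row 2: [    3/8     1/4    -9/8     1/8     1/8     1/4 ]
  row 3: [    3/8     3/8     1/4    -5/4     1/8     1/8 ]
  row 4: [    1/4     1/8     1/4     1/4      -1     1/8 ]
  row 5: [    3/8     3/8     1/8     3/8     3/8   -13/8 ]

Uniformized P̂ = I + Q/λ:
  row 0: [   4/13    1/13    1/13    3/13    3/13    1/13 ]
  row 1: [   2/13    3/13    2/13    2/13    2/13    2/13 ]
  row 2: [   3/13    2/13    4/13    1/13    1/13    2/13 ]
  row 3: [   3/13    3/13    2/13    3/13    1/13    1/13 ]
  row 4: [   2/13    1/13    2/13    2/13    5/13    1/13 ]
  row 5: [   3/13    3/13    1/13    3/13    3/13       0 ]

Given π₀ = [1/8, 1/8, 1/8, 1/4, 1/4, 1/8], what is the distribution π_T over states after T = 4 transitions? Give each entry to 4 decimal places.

π = [0.2206, 0.1546, 0.1533, 0.1800, 0.1980, 0.0934]

t=0: π = [0.1250, 0.1250, 0.1250, 0.2500, 0.2500, 0.1250]
t=1: π = [0.2115, 0.1635, 0.1538, 0.1827, 0.2019, 0.0865]
t=2: π = [0.2189, 0.1553, 0.1546, 0.1790, 0.1975, 0.0947]
t=3: π = [0.2205, 0.1548, 0.1535, 0.1798, 0.1979, 0.0935]
t=4: π = [0.2206, 0.1546, 0.1533, 0.1800, 0.1980, 0.0934]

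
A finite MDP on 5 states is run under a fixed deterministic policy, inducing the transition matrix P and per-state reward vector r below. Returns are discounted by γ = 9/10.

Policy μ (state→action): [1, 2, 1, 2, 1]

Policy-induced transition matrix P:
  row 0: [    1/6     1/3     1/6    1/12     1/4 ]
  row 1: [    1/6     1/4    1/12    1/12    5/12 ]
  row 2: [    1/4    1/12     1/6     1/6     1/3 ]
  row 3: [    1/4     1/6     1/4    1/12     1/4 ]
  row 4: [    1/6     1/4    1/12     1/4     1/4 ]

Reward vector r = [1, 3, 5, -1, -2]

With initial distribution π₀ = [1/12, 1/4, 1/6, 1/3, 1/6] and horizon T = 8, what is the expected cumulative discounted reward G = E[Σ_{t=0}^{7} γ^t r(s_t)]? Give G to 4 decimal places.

t=0: π = [0.0833, 0.2500, 0.1667, 0.3333, 0.1667], E[r] = 1.0000, γ^t·E[r] = 1.000000, running G = 1.000000
t=1: π = [0.2083, 0.2014, 0.1597, 0.1250, 0.3056], E[r] = 0.8750, γ^t·E[r] = 0.787500, running G = 1.787500
t=2: π = [0.1904, 0.2303, 0.1348, 0.1476, 0.2969], E[r] = 0.8142, γ^t·E[r] = 0.659531, running G = 2.447031
t=3: π = [0.1902, 0.2311, 0.1350, 0.1440, 0.2996], E[r] = 0.8153, γ^t·E[r] = 0.594387, running G = 3.041418
t=4: π = [0.1899, 0.2313, 0.1344, 0.1445, 0.2998], E[r] = 0.8121, γ^t·E[r] = 0.532823, running G = 3.574241
t=5: π = [0.1899, 0.2314, 0.1345, 0.1445, 0.2998], E[r] = 0.8123, γ^t·E[r] = 0.479642, running G = 4.053883
t=6: π = [0.1899, 0.2314, 0.1344, 0.1445, 0.2998], E[r] = 0.8122, γ^t·E[r] = 0.431659, running G = 4.485542
t=7: π = [0.1899, 0.2314, 0.1344, 0.1445, 0.2998], E[r] = 0.8122, γ^t·E[r] = 0.388493, running G = 4.874035

G = 4.8740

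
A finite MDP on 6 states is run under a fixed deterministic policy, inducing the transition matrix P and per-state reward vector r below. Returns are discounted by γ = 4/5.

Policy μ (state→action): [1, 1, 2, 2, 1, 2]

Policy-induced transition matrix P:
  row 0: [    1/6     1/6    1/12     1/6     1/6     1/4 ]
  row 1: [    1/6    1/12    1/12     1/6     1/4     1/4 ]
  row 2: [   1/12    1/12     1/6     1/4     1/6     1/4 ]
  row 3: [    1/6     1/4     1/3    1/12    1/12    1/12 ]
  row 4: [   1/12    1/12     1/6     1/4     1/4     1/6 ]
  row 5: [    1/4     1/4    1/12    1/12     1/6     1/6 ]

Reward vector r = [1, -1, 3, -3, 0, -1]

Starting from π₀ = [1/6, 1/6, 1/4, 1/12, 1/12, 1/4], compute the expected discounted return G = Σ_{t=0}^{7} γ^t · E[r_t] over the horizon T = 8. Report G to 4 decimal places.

t=0: π = [0.1667, 0.1667, 0.2500, 0.0833, 0.0833, 0.2500], E[r] = 0.2500, γ^t·E[r] = 0.250000, running G = 0.250000
t=1: π = [0.1597, 0.1528, 0.1319, 0.1667, 0.1806, 0.2083], E[r] = -0.3056, γ^t·E[r] = -0.244444, running G = 0.005556
t=2: π = [0.1580, 0.1591, 0.1510, 0.1615, 0.1806, 0.1898], E[r] = -0.2222, γ^t·E[r] = -0.142222, running G = -0.136667
t=3: π = [0.1549, 0.1550, 0.1513, 0.1650, 0.1815, 0.1922], E[r] = -0.2335, γ^t·E[r] = -0.119556, running G = -0.256222
t=4: π = [0.1549, 0.1558, 0.1523, 0.1646, 0.1810, 0.1913], E[r] = -0.2291, γ^t·E[r] = -0.093839, running G = -0.350061
t=5: π = [0.1548, 0.1556, 0.1523, 0.1648, 0.1810, 0.1915], E[r] = -0.2298, γ^t·E[r] = -0.075302, running G = -0.425363
t=6: π = [0.1549, 0.1556, 0.1523, 0.1647, 0.1810, 0.1915], E[r] = -0.2296, γ^t·E[r] = -0.060188, running G = -0.485551
t=7: π = [0.1549, 0.1556, 0.1523, 0.1648, 0.1810, 0.1915], E[r] = -0.2296, γ^t·E[r] = -0.048160, running G = -0.533710

G = -0.5337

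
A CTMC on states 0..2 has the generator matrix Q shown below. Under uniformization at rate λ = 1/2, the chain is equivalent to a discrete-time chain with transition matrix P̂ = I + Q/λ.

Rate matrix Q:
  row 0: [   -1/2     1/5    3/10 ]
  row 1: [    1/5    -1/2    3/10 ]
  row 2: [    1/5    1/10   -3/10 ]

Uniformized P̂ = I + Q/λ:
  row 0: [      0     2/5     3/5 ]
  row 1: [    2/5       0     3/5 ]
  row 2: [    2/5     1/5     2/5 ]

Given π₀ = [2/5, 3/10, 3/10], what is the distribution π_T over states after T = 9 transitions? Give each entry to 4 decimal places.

π = [0.2857, 0.2143, 0.5000]

t=0: π = [0.4000, 0.3000, 0.3000]
t=1: π = [0.2400, 0.2200, 0.5400]
t=2: π = [0.3040, 0.2040, 0.4920]
t=3: π = [0.2784, 0.2200, 0.5016]
t=4: π = [0.2886, 0.2117, 0.4997]
t=5: π = [0.2845, 0.2154, 0.5001]
t=6: π = [0.2862, 0.2138, 0.5000]
t=7: π = [0.2855, 0.2145, 0.5000]
t=8: π = [0.2858, 0.2142, 0.5000]
t=9: π = [0.2857, 0.2143, 0.5000]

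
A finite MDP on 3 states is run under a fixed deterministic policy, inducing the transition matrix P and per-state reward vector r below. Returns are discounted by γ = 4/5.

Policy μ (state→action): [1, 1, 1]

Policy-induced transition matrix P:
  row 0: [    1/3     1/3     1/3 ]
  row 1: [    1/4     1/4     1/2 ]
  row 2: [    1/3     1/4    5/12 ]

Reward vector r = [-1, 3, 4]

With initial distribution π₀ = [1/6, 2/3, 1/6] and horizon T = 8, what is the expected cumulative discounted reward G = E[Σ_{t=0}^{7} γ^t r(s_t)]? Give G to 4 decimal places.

t=0: π = [0.1667, 0.6667, 0.1667], E[r] = 2.5000, γ^t·E[r] = 2.500000, running G = 2.500000
t=1: π = [0.2778, 0.2639, 0.4583], E[r] = 2.3472, γ^t·E[r] = 1.877778, running G = 4.377778
t=2: π = [0.3113, 0.2731, 0.4155], E[r] = 2.1701, γ^t·E[r] = 1.388889, running G = 5.766667
t=3: π = [0.3106, 0.2759, 0.4135], E[r] = 2.1712, γ^t·E[r] = 1.111654, running G = 6.878321
t=4: π = [0.3103, 0.2759, 0.4138], E[r] = 2.1724, γ^t·E[r] = 0.889827, running G = 7.768148
t=5: π = [0.3103, 0.2759, 0.4138], E[r] = 2.1724, γ^t·E[r] = 0.711859, running G = 8.480007
t=6: π = [0.3103, 0.2759, 0.4138], E[r] = 2.1724, γ^t·E[r] = 0.569485, running G = 9.049493
t=7: π = [0.3103, 0.2759, 0.4138], E[r] = 2.1724, γ^t·E[r] = 0.455588, running G = 9.505081

G = 9.5051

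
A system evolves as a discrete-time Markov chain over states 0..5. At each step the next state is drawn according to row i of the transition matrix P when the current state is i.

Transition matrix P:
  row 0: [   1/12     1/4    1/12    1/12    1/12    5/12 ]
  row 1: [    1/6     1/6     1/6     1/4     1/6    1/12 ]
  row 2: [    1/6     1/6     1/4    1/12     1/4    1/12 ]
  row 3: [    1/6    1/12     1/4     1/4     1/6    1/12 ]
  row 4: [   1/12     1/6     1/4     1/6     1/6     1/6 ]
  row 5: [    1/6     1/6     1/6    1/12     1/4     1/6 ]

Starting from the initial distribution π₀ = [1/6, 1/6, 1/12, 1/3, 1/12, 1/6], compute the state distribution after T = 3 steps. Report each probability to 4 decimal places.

t=0: π = [0.1667, 0.1667, 0.0833, 0.3333, 0.0833, 0.1667]
t=1: π = [0.1458, 0.1528, 0.1944, 0.1736, 0.1736, 0.1597]
t=2: π = [0.1400, 0.1644, 0.1997, 0.1522, 0.1840, 0.1597]
t=3: π = [0.1397, 0.1657, 0.1997, 0.1514, 0.1849, 0.1587]

π = [0.1397, 0.1657, 0.1997, 0.1514, 0.1849, 0.1587]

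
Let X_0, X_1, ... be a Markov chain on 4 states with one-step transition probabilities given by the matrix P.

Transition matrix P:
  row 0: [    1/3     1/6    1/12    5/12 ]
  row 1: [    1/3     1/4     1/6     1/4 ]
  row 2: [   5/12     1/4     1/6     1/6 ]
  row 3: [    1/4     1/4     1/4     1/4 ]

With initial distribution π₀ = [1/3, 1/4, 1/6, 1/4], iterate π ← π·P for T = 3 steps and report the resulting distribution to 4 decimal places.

t=0: π = [0.3333, 0.2500, 0.1667, 0.2500]
t=1: π = [0.3264, 0.2222, 0.1597, 0.2917]
t=2: π = [0.3223, 0.2228, 0.1638, 0.2911]
t=3: π = [0.3227, 0.2231, 0.1641, 0.2901]

π = [0.3227, 0.2231, 0.1641, 0.2901]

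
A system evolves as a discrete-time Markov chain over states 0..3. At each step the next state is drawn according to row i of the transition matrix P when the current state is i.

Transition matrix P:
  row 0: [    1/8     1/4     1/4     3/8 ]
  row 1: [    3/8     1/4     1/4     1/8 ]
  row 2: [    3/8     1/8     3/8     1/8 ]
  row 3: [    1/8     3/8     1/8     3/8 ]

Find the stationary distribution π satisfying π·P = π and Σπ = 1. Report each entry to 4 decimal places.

Balance equations π_j = Σ_i π_i·P[i][j]:
  π_0 = 1/8·π_0 + 3/8·π_1 + 3/8·π_2 + 1/8·π_3
  π_1 = 1/4·π_0 + 1/4·π_1 + 1/8·π_2 + 3/8·π_3
  π_2 = 1/4·π_0 + 1/4·π_1 + 3/8·π_2 + 1/8·π_3
  normalize: π_0 + π_1 + π_2 + π_3 = 1
Solving the linear system gives exactly π = [1/4, 1/4, 1/4, 1/4].

π = [0.2500, 0.2500, 0.2500, 0.2500]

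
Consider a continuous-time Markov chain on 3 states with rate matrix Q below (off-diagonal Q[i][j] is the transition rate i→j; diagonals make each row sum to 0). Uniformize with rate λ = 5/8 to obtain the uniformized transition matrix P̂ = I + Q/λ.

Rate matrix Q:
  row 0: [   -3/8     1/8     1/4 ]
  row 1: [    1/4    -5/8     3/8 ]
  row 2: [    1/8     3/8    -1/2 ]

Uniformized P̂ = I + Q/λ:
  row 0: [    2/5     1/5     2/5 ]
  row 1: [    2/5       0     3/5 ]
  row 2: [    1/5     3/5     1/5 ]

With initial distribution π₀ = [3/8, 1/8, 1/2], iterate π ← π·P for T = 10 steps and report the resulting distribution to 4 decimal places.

t=0: π = [0.3750, 0.1250, 0.5000]
t=1: π = [0.3000, 0.3750, 0.3250]
t=2: π = [0.3350, 0.2550, 0.4100]
t=3: π = [0.3180, 0.3130, 0.3690]
t=4: π = [0.3262, 0.2850, 0.3888]
t=5: π = [0.3222, 0.2985, 0.3792]
t=6: π = [0.3242, 0.2920, 0.3839]
t=7: π = [0.3232, 0.2951, 0.3816]
t=8: π = [0.3237, 0.2936, 0.3827]
t=9: π = [0.3235, 0.2944, 0.3822]
t=10: π = [0.3236, 0.2940, 0.3824]

π = [0.3236, 0.2940, 0.3824]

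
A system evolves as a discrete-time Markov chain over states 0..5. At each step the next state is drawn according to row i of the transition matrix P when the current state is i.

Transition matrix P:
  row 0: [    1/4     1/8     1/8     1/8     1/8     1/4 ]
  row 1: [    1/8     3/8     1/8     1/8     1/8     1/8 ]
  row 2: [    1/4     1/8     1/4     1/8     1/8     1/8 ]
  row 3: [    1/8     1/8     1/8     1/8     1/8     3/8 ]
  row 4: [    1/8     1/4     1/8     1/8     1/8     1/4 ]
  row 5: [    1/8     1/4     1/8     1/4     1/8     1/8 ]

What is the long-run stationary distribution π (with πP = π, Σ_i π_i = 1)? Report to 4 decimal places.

Balance equations π_j = Σ_i π_i·P[i][j]:
  π_0 = 1/4·π_0 + 1/8·π_1 + 1/4·π_2 + 1/8·π_3 + 1/8·π_4 + 1/8·π_5
  π_1 = 1/8·π_0 + 3/8·π_1 + 1/8·π_2 + 1/8·π_3 + 1/4·π_4 + 1/4·π_5
  π_2 = 1/8·π_0 + 1/8·π_1 + 1/4·π_2 + 1/8·π_3 + 1/8·π_4 + 1/8·π_5
  π_3 = 1/8·π_0 + 1/8·π_1 + 1/8·π_2 + 1/8·π_3 + 1/8·π_4 + 1/4·π_5
  π_4 = 1/8·π_0 + 1/8·π_1 + 1/8·π_2 + 1/8·π_3 + 1/8·π_4 + 1/8·π_5
  normalize: π_0 + π_1 + π_2 + π_3 + π_4 + π_5 = 1
Solving the linear system gives exactly π = [8/49, 5361/24304, 1/7, 3641/24304, 1/8, 603/3038].

π = [0.1633, 0.2206, 0.1429, 0.1498, 0.1250, 0.1985]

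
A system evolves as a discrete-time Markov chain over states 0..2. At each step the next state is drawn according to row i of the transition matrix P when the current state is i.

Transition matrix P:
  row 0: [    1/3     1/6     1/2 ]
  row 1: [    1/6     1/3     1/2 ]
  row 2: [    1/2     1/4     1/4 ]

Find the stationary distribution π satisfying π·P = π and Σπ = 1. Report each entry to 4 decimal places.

π = [0.3600, 0.2400, 0.4000]

Balance equations π_j = Σ_i π_i·P[i][j]:
  π_0 = 1/3·π_0 + 1/6·π_1 + 1/2·π_2
  π_1 = 1/6·π_0 + 1/3·π_1 + 1/4·π_2
  normalize: π_0 + π_1 + π_2 = 1
Solving the linear system gives exactly π = [9/25, 6/25, 2/5].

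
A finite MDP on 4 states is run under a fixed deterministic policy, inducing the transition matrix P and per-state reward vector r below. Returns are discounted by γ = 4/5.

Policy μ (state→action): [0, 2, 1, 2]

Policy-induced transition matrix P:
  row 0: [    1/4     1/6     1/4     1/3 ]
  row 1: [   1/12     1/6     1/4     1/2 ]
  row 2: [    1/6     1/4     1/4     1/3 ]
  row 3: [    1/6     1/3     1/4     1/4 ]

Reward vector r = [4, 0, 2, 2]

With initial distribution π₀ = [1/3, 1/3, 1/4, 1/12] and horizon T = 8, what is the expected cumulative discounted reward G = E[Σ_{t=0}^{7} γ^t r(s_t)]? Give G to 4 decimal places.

G = 7.8620

t=0: π = [0.3333, 0.3333, 0.2500, 0.0833], E[r] = 2.0000, γ^t·E[r] = 2.000000, running G = 2.000000
t=1: π = [0.1667, 0.2014, 0.2500, 0.3819], E[r] = 1.9306, γ^t·E[r] = 1.544444, running G = 3.544444
t=2: π = [0.1638, 0.2512, 0.2500, 0.3351], E[r] = 1.8252, γ^t·E[r] = 1.168148, running G = 4.712593
t=3: π = [0.1594, 0.2433, 0.2500, 0.3473], E[r] = 1.8321, γ^t·E[r] = 0.938025, running G = 5.650617
t=4: π = [0.1597, 0.2454, 0.2500, 0.3450], E[r] = 1.8286, γ^t·E[r] = 0.748988, running G = 6.399605
t=5: π = [0.1595, 0.2450, 0.2500, 0.3455], E[r] = 1.8291, γ^t·E[r] = 0.599348, running G = 6.998953
t=6: π = [0.1595, 0.2451, 0.2500, 0.3454], E[r] = 1.8289, γ^t·E[r] = 0.479442, running G = 7.478395
t=7: π = [0.1595, 0.2451, 0.2500, 0.3454], E[r] = 1.8290, γ^t·E[r] = 0.383559, running G = 7.861954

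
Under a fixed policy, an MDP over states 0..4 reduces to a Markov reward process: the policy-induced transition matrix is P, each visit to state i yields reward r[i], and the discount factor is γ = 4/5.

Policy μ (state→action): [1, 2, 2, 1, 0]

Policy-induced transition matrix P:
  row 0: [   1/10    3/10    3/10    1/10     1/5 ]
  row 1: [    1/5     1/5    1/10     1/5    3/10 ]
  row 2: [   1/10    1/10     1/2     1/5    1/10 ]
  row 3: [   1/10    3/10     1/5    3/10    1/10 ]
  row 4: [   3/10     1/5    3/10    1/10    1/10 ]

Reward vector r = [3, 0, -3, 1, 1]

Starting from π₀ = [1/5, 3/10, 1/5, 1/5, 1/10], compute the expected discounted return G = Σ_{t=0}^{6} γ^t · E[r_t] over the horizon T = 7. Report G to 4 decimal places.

G = 0.1540

t=0: π = [0.2000, 0.3000, 0.2000, 0.2000, 0.1000], E[r] = 0.3000, γ^t·E[r] = 0.300000, running G = 0.300000
t=1: π = [0.1500, 0.2200, 0.2600, 0.1900, 0.1800], E[r] = 0.0400, γ^t·E[r] = 0.032000, running G = 0.332000
t=2: π = [0.1580, 0.2080, 0.2890, 0.1860, 0.1590], E[r] = -0.0480, γ^t·E[r] = -0.030720, running G = 0.301280
t=3: π = [0.1526, 0.2055, 0.2976, 0.1869, 0.1574], E[r] = -0.0907, γ^t·E[r] = -0.046438, running G = 0.254842
t=4: π = [0.1520, 0.2042, 0.2997, 0.1877, 0.1564], E[r] = -0.0991, γ^t·E[r] = -0.040571, running G = 0.214271
t=5: π = [0.1517, 0.2040, 0.3003, 0.1879, 0.1560], E[r] = -0.1020, γ^t·E[r] = -0.033415, running G = 0.180856
t=6: π = [0.1516, 0.2039, 0.3005, 0.1880, 0.1560], E[r] = -0.1026, γ^t·E[r] = -0.026899, running G = 0.153957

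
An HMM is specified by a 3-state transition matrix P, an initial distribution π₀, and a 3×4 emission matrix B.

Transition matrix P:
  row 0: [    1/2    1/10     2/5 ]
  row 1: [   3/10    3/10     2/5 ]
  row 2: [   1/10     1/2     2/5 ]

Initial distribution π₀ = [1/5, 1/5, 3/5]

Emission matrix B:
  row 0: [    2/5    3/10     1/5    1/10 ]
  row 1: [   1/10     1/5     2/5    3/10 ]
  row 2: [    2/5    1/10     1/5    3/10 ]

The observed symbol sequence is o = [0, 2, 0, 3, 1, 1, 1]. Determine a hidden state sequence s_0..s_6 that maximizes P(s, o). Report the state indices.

t=0: δ = [8.000e-02, 2.000e-02, 2.400e-01]  (obs o_0=0)
t=1: δ = [8.000e-03, 4.800e-02, 1.920e-02]  ψ = [0, 2, 2]  (obs o_1=2)
t=2: δ = [5.760e-03, 1.440e-03, 7.680e-03]  ψ = [1, 1, 1]  (obs o_2=0)
t=3: δ = [2.880e-04, 1.152e-03, 9.216e-04]  ψ = [0, 2, 2]  (obs o_3=3)
t=4: δ = [1.037e-04, 9.216e-05, 4.608e-05]  ψ = [1, 2, 1]  (obs o_4=1)
t=5: δ = [1.555e-05, 5.530e-06, 4.147e-06]  ψ = [0, 1, 0]  (obs o_5=1)
t=6: δ = [2.333e-06, 4.147e-07, 6.221e-07]  ψ = [0, 2, 0]  (obs o_6=1)
backtrack: best end state = 0; path = [2, 1, 2, 1, 0, 0, 0]

path = [2, 1, 2, 1, 0, 0, 0]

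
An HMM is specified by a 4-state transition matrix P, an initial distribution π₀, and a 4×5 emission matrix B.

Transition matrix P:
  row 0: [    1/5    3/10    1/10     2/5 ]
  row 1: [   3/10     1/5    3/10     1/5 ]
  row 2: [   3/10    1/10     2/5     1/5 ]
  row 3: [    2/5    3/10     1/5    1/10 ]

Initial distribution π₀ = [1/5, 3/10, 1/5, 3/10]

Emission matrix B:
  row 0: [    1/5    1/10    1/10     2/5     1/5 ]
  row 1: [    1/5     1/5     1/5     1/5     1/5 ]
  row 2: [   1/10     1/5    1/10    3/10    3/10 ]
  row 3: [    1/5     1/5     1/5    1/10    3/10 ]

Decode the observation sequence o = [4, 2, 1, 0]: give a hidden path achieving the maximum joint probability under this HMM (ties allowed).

t=0: δ = [4.000e-02, 6.000e-02, 6.000e-02, 9.000e-02]  (obs o_0=4)
t=1: δ = [3.600e-03, 5.400e-03, 2.400e-03, 3.200e-03]  ψ = [3, 3, 2, 0]  (obs o_1=2)
t=2: δ = [1.620e-04, 2.160e-04, 3.240e-04, 2.880e-04]  ψ = [1, 0, 1, 0]  (obs o_2=1)
t=3: δ = [2.304e-05, 1.728e-05, 1.296e-05, 1.296e-05]  ψ = [3, 3, 2, 0]  (obs o_3=0)
backtrack: best end state = 0; path = [3, 0, 3, 0]

path = [3, 0, 3, 0]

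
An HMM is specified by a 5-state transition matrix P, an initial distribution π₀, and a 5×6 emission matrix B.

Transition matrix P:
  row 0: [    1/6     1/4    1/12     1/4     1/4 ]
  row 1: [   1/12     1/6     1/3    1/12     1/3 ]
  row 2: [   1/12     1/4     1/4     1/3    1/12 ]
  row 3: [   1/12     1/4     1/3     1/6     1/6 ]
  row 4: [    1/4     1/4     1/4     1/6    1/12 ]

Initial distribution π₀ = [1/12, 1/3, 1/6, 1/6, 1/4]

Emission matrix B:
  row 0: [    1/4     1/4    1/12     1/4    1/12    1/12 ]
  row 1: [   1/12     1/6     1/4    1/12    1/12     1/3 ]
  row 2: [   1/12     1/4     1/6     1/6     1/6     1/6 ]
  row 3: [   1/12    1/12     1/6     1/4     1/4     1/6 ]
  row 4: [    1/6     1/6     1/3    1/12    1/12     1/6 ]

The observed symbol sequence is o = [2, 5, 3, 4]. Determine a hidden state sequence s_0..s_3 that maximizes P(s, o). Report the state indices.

path = [4, 1, 2, 3]

t=0: δ = [6.944e-03, 8.333e-02, 2.778e-02, 2.778e-02, 8.333e-02]  (obs o_0=2)
t=1: δ = [1.736e-03, 6.944e-03, 4.630e-03, 2.315e-03, 4.630e-03]  ψ = [4, 4, 1, 4, 1]  (obs o_1=5)
t=2: δ = [2.894e-04, 9.645e-05, 3.858e-04, 3.858e-04, 1.929e-04]  ψ = [4, 1, 1, 2, 1]  (obs o_2=3)
t=3: δ = [4.019e-06, 8.038e-06, 2.143e-05, 3.215e-05, 6.028e-06]  ψ = [0, 2, 3, 2, 0]  (obs o_3=4)
backtrack: best end state = 3; path = [4, 1, 2, 3]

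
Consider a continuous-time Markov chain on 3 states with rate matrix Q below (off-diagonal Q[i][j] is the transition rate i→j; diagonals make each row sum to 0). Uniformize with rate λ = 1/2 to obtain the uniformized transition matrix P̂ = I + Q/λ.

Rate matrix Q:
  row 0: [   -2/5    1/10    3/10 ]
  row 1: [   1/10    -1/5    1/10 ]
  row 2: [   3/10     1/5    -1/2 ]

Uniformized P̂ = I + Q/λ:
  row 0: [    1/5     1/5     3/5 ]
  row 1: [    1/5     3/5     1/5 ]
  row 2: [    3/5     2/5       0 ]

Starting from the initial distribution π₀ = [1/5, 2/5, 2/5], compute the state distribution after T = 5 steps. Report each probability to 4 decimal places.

π = [0.3114, 0.4241, 0.2645]

t=0: π = [0.2000, 0.4000, 0.4000]
t=1: π = [0.3600, 0.4400, 0.2000]
t=2: π = [0.2800, 0.4160, 0.3040]
t=3: π = [0.3216, 0.4272, 0.2512]
t=4: π = [0.3005, 0.4211, 0.2784]
t=5: π = [0.3114, 0.4241, 0.2645]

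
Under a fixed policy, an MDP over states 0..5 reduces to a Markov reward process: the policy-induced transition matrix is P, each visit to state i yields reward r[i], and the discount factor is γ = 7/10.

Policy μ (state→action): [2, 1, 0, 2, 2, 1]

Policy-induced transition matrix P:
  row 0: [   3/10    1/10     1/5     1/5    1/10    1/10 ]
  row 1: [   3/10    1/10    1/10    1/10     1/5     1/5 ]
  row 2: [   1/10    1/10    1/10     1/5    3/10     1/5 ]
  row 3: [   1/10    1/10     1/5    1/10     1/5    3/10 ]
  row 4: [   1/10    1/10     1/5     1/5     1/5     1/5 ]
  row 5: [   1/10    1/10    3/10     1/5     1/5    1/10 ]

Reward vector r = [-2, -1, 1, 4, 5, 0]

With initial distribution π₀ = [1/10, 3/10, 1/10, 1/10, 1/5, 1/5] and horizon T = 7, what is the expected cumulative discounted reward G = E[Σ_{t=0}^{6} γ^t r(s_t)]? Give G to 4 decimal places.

G = 3.9751

t=0: π = [0.1000, 0.3000, 0.1000, 0.1000, 0.2000, 0.2000], E[r] = 1.0000, γ^t·E[r] = 1.000000, running G = 1.000000
t=1: π = [0.1800, 0.1000, 0.1800, 0.1600, 0.2000, 0.1800], E[r] = 1.3600, γ^t·E[r] = 0.952000, running G = 1.952000
t=2: π = [0.1560, 0.1000, 0.1900, 0.1740, 0.2000, 0.1800], E[r] = 1.4740, γ^t·E[r] = 0.722260, running G = 2.674260
t=3: π = [0.1512, 0.1000, 0.1890, 0.1726, 0.2034, 0.1838], E[r] = 1.4940, γ^t·E[r] = 0.512442, running G = 3.186702
t=4: π = [0.1502, 0.1000, 0.1895, 0.1727, 0.2038, 0.1838], E[r] = 1.4989, γ^t·E[r] = 0.359876, running G = 3.546578
t=5: π = [0.1500, 0.1000, 0.1894, 0.1727, 0.2039, 0.1839], E[r] = 1.4999, γ^t·E[r] = 0.252081, running G = 3.798659
t=6: π = [0.1500, 0.1000, 0.1894, 0.1727, 0.2039, 0.1839], E[r] = 1.5000, γ^t·E[r] = 0.176476, running G = 3.975136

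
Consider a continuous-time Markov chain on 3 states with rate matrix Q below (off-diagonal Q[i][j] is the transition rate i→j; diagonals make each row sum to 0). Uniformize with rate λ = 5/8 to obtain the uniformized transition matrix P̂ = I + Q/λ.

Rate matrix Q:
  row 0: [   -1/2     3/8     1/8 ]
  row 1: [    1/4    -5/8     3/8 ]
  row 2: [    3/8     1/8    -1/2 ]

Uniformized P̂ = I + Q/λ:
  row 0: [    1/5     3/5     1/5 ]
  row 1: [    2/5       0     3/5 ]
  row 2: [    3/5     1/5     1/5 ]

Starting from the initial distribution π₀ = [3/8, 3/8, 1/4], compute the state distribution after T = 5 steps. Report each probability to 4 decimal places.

t=0: π = [0.3750, 0.3750, 0.2500]
t=1: π = [0.3750, 0.2750, 0.3500]
t=2: π = [0.3950, 0.2950, 0.3100]
t=3: π = [0.3830, 0.2990, 0.3180]
t=4: π = [0.3870, 0.2934, 0.3196]
t=5: π = [0.3865, 0.2961, 0.3174]

π = [0.3865, 0.2961, 0.3174]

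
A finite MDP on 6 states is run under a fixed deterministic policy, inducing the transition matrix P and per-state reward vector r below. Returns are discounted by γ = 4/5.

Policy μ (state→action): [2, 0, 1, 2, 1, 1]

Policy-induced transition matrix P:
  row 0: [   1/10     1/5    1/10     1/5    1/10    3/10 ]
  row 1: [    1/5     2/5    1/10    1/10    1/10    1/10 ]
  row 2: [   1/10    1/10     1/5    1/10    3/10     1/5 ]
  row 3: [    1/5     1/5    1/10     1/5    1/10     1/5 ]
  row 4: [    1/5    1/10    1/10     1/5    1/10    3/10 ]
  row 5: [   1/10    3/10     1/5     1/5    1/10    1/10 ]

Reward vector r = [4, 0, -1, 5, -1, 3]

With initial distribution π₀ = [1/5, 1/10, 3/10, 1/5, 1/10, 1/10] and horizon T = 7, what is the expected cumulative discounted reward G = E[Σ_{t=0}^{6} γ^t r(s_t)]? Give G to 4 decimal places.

t=0: π = [0.2000, 0.1000, 0.3000, 0.2000, 0.1000, 0.1000], E[r] = 1.7000, γ^t·E[r] = 1.700000, running G = 1.700000
t=1: π = [0.1400, 0.1900, 0.1400, 0.1600, 0.1600, 0.2100], E[r] = 1.6900, γ^t·E[r] = 1.352000, running G = 3.052000
t=2: π = [0.1510, 0.2290, 0.1350, 0.1670, 0.1280, 0.1900], E[r] = 1.7460, γ^t·E[r] = 1.117440, running G = 4.169440
t=3: π = [0.1524, 0.2385, 0.1325, 0.1636, 0.1270, 0.1860], E[r] = 1.7261, γ^t·E[r] = 0.883763, running G = 5.053203
t=4: π = [0.1529, 0.2404, 0.1319, 0.1629, 0.1265, 0.1855], E[r] = 1.7243, γ^t·E[r] = 0.706257, running G = 5.759460
t=5: π = [0.1530, 0.2408, 0.1317, 0.1628, 0.1264, 0.1854], E[r] = 1.7238, γ^t·E[r] = 0.564844, running G = 6.324304
t=6: π = [0.1530, 0.2409, 0.1317, 0.1627, 0.1263, 0.1853], E[r] = 1.7236, γ^t·E[r] = 0.451837, running G = 6.776141

G = 6.7761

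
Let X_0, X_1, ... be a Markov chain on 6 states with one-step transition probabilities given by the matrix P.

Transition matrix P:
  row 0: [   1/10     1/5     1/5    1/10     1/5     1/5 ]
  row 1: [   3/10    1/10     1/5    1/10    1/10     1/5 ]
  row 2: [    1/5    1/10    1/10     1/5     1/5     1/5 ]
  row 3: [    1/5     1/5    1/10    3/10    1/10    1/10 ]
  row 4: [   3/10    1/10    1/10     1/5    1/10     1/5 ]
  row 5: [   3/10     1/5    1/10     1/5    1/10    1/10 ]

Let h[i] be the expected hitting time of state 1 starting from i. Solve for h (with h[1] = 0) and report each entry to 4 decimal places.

h = [5.8374, 0.0000, 6.3579, 5.7258, 6.3106, 5.7369]

First-step conditioning: h[1] = 0; for i ≠ 1, h[i] = 1 + Σ_k P[i][k]·h[k].
  h[0] = 1 + 1/10·h[0] + 1/5·h[2] + 1/10·h[3] + 1/5·h[4] + 1/5·h[5]
  h[2] = 1 + 1/5·h[0] + 1/10·h[2] + 1/5·h[3] + 1/5·h[4] + 1/5·h[5]
  h[3] = 1 + 1/5·h[0] + 1/10·h[2] + 3/10·h[3] + 1/10·h[4] + 1/10·h[5]
  h[4] = 1 + 3/10·h[0] + 1/10·h[2] + 1/5·h[3] + 1/10·h[4] + 1/5·h[5]
  h[5] = 1 + 3/10·h[0] + 1/10·h[2] + 1/5·h[3] + 1/10·h[4] + 1/10·h[5]
Solving the 5×5 linear system over states ≠ 1 gives exactly h = [54895/9404, 0, 29895/4702, 53845/9404, 59345/9404, 26975/4702] (h[1] = 0 is the target).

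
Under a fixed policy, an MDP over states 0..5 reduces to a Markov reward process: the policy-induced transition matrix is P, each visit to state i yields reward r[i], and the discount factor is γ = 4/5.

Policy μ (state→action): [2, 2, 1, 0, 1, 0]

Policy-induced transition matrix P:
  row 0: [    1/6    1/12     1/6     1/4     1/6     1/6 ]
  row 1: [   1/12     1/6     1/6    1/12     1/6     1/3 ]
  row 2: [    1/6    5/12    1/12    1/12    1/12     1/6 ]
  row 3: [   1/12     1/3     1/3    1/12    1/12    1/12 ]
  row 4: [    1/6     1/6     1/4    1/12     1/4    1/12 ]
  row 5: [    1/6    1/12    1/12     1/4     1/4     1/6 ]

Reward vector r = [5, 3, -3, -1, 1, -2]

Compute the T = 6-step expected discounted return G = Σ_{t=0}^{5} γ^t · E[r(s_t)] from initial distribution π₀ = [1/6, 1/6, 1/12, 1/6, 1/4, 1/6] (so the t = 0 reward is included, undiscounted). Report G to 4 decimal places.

t=0: π = [0.1667, 0.1667, 0.0833, 0.1667, 0.2500, 0.1667], E[r] = 0.8333, γ^t·E[r] = 0.833333, running G = 0.833333
t=1: π = [0.1389, 0.1875, 0.1944, 0.1389, 0.1806, 0.1597], E[r] = 0.3958, γ^t·E[r] = 0.316667, running G = 1.150000
t=2: π = [0.1395, 0.2135, 0.1753, 0.1331, 0.1672, 0.1713], E[r] = 0.5035, γ^t·E[r] = 0.322222, running G = 1.472222
t=3: π = [0.1378, 0.2068, 0.1739, 0.1351, 0.1692, 0.1772], E[r] = 0.4672, γ^t·E[r] = 0.239185, running G = 1.711407
t=4: π = [0.1382, 0.2064, 0.1740, 0.1358, 0.1698, 0.1758], E[r] = 0.4704, γ^t·E[r] = 0.192688, running G = 1.904095
t=5: π = [0.1381, 0.2066, 0.1743, 0.1357, 0.1696, 0.1756], E[r] = 0.4705, γ^t·E[r] = 0.154189, running G = 2.058285

G = 2.0583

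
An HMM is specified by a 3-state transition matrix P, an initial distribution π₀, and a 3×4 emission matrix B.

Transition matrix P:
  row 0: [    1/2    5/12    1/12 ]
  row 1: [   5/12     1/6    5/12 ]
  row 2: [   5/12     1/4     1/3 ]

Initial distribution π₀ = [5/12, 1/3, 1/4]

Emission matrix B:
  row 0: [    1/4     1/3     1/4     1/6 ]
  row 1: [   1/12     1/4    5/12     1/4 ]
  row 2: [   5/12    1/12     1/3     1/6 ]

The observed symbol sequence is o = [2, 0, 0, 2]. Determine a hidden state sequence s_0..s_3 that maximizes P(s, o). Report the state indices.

path = [1, 2, 0, 1]

t=0: δ = [1.042e-01, 1.389e-01, 8.333e-02]  (obs o_0=2)
t=1: δ = [1.447e-02, 3.617e-03, 2.411e-02]  ψ = [1, 0, 1]  (obs o_1=0)
t=2: δ = [2.512e-03, 5.023e-04, 3.349e-03]  ψ = [2, 0, 2]  (obs o_2=0)
t=3: δ = [3.489e-04, 4.361e-04, 3.721e-04]  ψ = [2, 0, 2]  (obs o_3=2)
backtrack: best end state = 1; path = [1, 2, 0, 1]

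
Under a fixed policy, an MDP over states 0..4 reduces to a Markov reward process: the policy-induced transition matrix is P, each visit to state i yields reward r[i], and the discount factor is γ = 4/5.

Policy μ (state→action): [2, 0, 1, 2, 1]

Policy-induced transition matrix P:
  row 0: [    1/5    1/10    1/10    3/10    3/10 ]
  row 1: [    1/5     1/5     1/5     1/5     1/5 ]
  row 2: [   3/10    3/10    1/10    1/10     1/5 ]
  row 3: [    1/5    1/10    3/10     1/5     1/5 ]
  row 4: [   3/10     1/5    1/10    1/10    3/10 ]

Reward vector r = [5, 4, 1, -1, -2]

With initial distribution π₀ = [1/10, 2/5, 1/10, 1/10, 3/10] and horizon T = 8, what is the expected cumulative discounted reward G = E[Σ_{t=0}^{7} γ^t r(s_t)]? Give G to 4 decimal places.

t=0: π = [0.1000, 0.4000, 0.1000, 0.1000, 0.3000], E[r] = 1.5000, γ^t·E[r] = 1.500000, running G = 1.500000
t=1: π = [0.2400, 0.1900, 0.1600, 0.1700, 0.2400], E[r] = 1.4700, γ^t·E[r] = 1.176000, running G = 2.676000
t=2: π = [0.2400, 0.1750, 0.1530, 0.1840, 0.2480], E[r] = 1.3730, γ^t·E[r] = 0.878720, running G = 3.554720
t=3: π = [0.2401, 0.1729, 0.1543, 0.1839, 0.2488], E[r] = 1.3649, γ^t·E[r] = 0.698829, running G = 4.253549
t=4: π = [0.2403, 0.1730, 0.1541, 0.1837, 0.2489], E[r] = 1.3663, γ^t·E[r] = 0.559620, running G = 4.813169
t=5: π = [0.2403, 0.1730, 0.1540, 0.1837, 0.2489], E[r] = 1.3660, γ^t·E[r] = 0.447602, running G = 5.260771
t=6: π = [0.2403, 0.1730, 0.1540, 0.1837, 0.2489], E[r] = 1.3660, γ^t·E[r] = 0.358078, running G = 5.618848
t=7: π = [0.2403, 0.1730, 0.1540, 0.1837, 0.2489], E[r] = 1.3660, γ^t·E[r] = 0.286463, running G = 5.905311

G = 5.9053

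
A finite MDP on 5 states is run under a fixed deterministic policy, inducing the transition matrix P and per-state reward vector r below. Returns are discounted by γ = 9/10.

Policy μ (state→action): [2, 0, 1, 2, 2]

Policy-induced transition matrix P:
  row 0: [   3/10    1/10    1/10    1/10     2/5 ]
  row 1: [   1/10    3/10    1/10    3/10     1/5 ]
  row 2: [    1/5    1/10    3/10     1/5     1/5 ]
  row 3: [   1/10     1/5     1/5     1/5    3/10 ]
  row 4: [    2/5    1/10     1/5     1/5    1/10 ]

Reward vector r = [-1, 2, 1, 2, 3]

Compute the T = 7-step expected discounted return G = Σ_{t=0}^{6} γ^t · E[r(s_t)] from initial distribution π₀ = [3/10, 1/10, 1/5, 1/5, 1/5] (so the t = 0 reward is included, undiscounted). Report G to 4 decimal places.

t=0: π = [0.3000, 0.1000, 0.2000, 0.2000, 0.2000], E[r] = 1.1000, γ^t·E[r] = 1.100000, running G = 1.100000
t=1: π = [0.2400, 0.1400, 0.1800, 0.1800, 0.2600], E[r] = 1.3600, γ^t·E[r] = 1.224000, running G = 2.324000
t=2: π = [0.2440, 0.1460, 0.1800, 0.1900, 0.2400], E[r] = 1.3280, γ^t·E[r] = 1.075680, running G = 3.399680
t=3: π = [0.2388, 0.1482, 0.1790, 0.1902, 0.2438], E[r] = 1.3484, γ^t·E[r] = 0.982984, running G = 4.382664
t=4: π = [0.2388, 0.1487, 0.1792, 0.1909, 0.2424], E[r] = 1.3468, γ^t·E[r] = 0.883635, running G = 5.266299
t=5: π = [0.2384, 0.1488, 0.1792, 0.1910, 0.2426], E[r] = 1.3482, γ^t·E[r] = 0.796122, running G = 6.062421
t=6: π = [0.2384, 0.1489, 0.1792, 0.1910, 0.2425], E[r] = 1.3482, γ^t·E[r] = 0.716477, running G = 6.778898

G = 6.7789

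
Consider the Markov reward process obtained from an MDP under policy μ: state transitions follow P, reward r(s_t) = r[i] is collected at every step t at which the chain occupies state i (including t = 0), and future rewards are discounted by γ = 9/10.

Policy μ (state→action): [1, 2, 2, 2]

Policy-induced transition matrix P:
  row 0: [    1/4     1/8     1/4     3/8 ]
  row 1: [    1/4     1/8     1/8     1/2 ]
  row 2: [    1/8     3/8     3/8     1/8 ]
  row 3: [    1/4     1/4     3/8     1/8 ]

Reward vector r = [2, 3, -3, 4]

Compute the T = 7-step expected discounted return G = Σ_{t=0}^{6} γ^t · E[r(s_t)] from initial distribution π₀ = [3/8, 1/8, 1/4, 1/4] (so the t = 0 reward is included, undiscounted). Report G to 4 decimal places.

G = 6.8401

t=0: π = [0.3750, 0.1250, 0.2500, 0.2500], E[r] = 1.3750, γ^t·E[r] = 1.375000, running G = 1.375000
t=1: π = [0.2188, 0.2188, 0.2969, 0.2656], E[r] = 1.2656, γ^t·E[r] = 1.139063, running G = 2.514063
t=2: π = [0.2129, 0.2324, 0.2930, 0.2617], E[r] = 1.2910, γ^t·E[r] = 1.045723, running G = 3.559785
t=3: π = [0.2134, 0.2310, 0.2903, 0.2654], E[r] = 1.3103, γ^t·E[r] = 0.955211, running G = 4.514996
t=4: π = [0.2137, 0.2307, 0.2906, 0.2650], E[r] = 1.3077, γ^t·E[r] = 0.857988, running G = 5.372984
t=5: π = [0.2137, 0.2308, 0.2906, 0.2650], E[r] = 1.3077, γ^t·E[r] = 0.772173, running G = 6.145157
t=6: π = [0.2137, 0.2308, 0.2906, 0.2650], E[r] = 1.3077, γ^t·E[r] = 0.694959, running G = 6.840116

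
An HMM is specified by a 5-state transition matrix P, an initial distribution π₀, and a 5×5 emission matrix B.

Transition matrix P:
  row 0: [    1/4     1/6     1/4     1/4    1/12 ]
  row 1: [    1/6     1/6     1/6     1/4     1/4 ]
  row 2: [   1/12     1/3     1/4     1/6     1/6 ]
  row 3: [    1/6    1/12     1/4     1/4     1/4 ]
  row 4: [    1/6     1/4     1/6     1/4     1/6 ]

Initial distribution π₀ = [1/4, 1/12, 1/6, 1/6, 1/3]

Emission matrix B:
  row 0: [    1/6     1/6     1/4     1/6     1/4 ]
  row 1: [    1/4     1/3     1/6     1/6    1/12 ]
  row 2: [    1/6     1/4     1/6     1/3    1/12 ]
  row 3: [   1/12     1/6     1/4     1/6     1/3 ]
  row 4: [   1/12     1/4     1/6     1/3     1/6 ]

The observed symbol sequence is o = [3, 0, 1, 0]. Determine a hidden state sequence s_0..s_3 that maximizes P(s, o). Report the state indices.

t=0: δ = [4.167e-02, 1.389e-02, 5.556e-02, 2.778e-02, 1.111e-01]  (obs o_0=3)
t=1: δ = [3.086e-03, 6.944e-03, 3.086e-03, 2.315e-03, 1.543e-03]  ψ = [4, 4, 4, 4, 4]  (obs o_1=0)
t=2: δ = [1.929e-04, 3.858e-04, 2.894e-04, 2.894e-04, 4.340e-04]  ψ = [1, 1, 1, 1, 1]  (obs o_2=1)
t=3: δ = [1.206e-05, 2.713e-05, 1.206e-05, 9.042e-06, 8.038e-06]  ψ = [4, 4, 2, 4, 1]  (obs o_3=0)
backtrack: best end state = 1; path = [4, 1, 4, 1]

path = [4, 1, 4, 1]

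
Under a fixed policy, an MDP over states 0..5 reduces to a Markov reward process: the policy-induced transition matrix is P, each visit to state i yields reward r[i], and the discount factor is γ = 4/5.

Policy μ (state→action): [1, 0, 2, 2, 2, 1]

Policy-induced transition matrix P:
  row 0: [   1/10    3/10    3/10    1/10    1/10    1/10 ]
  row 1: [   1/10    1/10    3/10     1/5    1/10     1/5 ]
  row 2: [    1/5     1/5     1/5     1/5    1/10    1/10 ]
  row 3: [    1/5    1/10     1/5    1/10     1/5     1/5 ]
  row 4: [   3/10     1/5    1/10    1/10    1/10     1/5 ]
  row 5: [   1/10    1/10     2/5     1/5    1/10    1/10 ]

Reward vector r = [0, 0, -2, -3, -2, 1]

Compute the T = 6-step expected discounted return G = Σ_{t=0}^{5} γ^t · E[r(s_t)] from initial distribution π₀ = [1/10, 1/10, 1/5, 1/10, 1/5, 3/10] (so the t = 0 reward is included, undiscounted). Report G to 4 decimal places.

G = -3.6615

t=0: π = [0.1000, 0.1000, 0.2000, 0.1000, 0.2000, 0.3000], E[r] = -0.8000, γ^t·E[r] = -0.800000, running G = -0.800000
t=1: π = [0.1700, 0.1600, 0.2600, 0.1600, 0.1100, 0.1400], E[r] = -1.0800, γ^t·E[r] = -0.864000, running G = -1.664000
t=2: π = [0.1640, 0.1710, 0.2500, 0.1560, 0.1160, 0.1430], E[r] = -1.0570, γ^t·E[r] = -0.676480, running G = -2.340480
t=3: π = [0.1638, 0.1694, 0.2505, 0.1564, 0.1156, 0.1443], E[r] = -1.0571, γ^t·E[r] = -0.541235, running G = -2.881715
t=4: π = [0.1638, 0.1694, 0.2506, 0.1564, 0.1156, 0.1441], E[r] = -1.0576, γ^t·E[r] = -0.433209, running G = -3.314925
t=5: π = [0.1638, 0.1694, 0.2506, 0.1564, 0.1156, 0.1441], E[r] = -1.0575, γ^t·E[r] = -0.346536, running G = -3.661461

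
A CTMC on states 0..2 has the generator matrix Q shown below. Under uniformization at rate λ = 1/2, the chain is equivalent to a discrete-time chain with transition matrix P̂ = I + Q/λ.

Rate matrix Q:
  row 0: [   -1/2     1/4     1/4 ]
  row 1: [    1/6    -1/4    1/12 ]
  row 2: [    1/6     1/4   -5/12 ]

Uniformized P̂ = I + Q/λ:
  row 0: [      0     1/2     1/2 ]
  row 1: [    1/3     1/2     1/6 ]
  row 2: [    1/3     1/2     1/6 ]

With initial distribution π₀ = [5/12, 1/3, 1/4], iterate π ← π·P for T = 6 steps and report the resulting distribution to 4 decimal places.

π = [0.2502, 0.5000, 0.2498]

t=0: π = [0.4167, 0.3333, 0.2500]
t=1: π = [0.1944, 0.5000, 0.3056]
t=2: π = [0.2685, 0.5000, 0.2315]
t=3: π = [0.2438, 0.5000, 0.2562]
t=4: π = [0.2521, 0.5000, 0.2479]
t=5: π = [0.2493, 0.5000, 0.2507]
t=6: π = [0.2502, 0.5000, 0.2498]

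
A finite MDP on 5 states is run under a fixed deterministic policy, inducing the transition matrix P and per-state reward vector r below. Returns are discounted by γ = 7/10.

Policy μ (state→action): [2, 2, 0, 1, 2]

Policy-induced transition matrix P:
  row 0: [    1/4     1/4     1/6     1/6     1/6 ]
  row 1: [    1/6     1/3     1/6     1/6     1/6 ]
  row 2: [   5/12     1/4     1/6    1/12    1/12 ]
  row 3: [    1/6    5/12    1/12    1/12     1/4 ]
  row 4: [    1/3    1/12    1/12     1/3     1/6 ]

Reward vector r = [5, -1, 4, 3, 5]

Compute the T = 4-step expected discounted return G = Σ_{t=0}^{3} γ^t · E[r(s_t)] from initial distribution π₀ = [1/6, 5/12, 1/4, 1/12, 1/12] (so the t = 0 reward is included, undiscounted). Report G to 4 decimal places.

G = 6.4695

t=0: π = [0.1667, 0.4167, 0.2500, 0.0833, 0.0833], E[r] = 2.0833, γ^t·E[r] = 2.083333, running G = 2.083333
t=1: π = [0.2569, 0.2847, 0.1528, 0.1528, 0.1528], E[r] = 2.8333, γ^t·E[r] = 1.983333, running G = 4.066667
t=2: π = [0.2517, 0.2737, 0.1412, 0.1667, 0.1667], E[r] = 2.8831, γ^t·E[r] = 1.412720, running G = 5.479387
t=3: π = [0.2507, 0.2728, 0.1389, 0.1688, 0.1688], E[r] = 2.8867, γ^t·E[r] = 0.990128, running G = 6.469515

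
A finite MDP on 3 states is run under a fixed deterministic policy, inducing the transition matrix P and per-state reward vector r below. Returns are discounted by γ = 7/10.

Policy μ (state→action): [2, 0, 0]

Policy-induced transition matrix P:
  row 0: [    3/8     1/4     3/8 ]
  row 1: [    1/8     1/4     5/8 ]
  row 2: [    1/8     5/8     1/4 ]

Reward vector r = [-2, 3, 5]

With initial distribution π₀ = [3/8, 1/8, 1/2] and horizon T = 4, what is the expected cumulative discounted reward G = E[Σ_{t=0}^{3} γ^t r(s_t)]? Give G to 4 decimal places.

t=0: π = [0.3750, 0.1250, 0.5000], E[r] = 2.1250, γ^t·E[r] = 2.125000, running G = 2.125000
t=1: π = [0.2188, 0.4375, 0.3438], E[r] = 2.5938, γ^t·E[r] = 1.815625, running G = 3.940625
t=2: π = [0.1797, 0.3789, 0.4414], E[r] = 2.9844, γ^t·E[r] = 1.462344, running G = 5.402969
t=3: π = [0.1699, 0.4155, 0.4146], E[r] = 2.9795, γ^t·E[r] = 1.021966, running G = 6.424935

G = 6.4249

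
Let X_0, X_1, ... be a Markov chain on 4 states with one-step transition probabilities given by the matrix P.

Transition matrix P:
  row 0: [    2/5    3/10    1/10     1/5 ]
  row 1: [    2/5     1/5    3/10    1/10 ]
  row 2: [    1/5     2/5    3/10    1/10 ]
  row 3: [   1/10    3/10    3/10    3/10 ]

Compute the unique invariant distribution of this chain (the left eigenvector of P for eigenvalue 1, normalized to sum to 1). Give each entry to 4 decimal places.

π = [0.3033, 0.2945, 0.2393, 0.1629]

Balance equations π_j = Σ_i π_i·P[i][j]:
  π_0 = 2/5·π_0 + 2/5·π_1 + 1/5·π_2 + 1/10·π_3
  π_1 = 3/10·π_0 + 1/5·π_1 + 2/5·π_2 + 3/10·π_3
  π_2 = 1/10·π_0 + 3/10·π_1 + 3/10·π_2 + 3/10·π_3
  normalize: π_0 + π_1 + π_2 + π_3 = 1
Solving the linear system gives exactly π = [121/399, 235/798, 191/798, 65/399].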